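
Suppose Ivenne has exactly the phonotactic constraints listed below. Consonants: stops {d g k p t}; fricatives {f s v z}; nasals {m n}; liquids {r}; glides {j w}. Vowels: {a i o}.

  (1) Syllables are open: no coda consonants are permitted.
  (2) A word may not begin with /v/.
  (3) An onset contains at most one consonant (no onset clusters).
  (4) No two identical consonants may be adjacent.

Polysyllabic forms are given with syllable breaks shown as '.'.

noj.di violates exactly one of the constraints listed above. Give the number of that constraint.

noj.di: syllable 1 coda /j/ has 1 consonant (> 0).
This is a violation of constraint 1: "Syllables are open: no coda consonants are permitted."
The remaining constraints (2, 3, 4) are satisfied.

1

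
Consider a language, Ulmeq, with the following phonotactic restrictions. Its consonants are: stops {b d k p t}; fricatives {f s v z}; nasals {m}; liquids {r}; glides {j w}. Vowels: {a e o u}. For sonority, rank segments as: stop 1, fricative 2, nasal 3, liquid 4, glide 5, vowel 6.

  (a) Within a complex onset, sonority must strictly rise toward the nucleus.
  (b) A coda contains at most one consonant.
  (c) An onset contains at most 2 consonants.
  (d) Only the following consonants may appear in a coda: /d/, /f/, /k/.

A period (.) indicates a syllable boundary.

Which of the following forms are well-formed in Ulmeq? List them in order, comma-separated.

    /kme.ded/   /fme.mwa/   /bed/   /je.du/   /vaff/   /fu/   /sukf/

/kme.ded/ — σ1 onset /km/ (1→3 rises), coda /∅/ ok; σ2 onset /d/, coda /d/ ok → well-formed
/fme.mwa/ — σ1 onset /fm/ (2→3 rises), coda /∅/ ok; σ2 onset /mw/ (3→5 rises), coda /∅/ ok → well-formed
/bed/ — σ1 onset /b/, coda /d/ ok → well-formed
/je.du/ — σ1 onset /j/, coda /∅/ ok; σ2 onset /d/, coda /∅/ ok → well-formed
/vaff/ — violates constraint (b): syllable 1 coda /ff/ has 2 consonants (> 1) → ill-formed
/fu/ — σ1 onset /f/, coda /∅/ ok → well-formed
/sukf/ — violates constraint (b): syllable 1 coda /kf/ has 2 consonants (> 1) → ill-formed

/kme.ded/, /fme.mwa/, /bed/, /je.du/, /fu/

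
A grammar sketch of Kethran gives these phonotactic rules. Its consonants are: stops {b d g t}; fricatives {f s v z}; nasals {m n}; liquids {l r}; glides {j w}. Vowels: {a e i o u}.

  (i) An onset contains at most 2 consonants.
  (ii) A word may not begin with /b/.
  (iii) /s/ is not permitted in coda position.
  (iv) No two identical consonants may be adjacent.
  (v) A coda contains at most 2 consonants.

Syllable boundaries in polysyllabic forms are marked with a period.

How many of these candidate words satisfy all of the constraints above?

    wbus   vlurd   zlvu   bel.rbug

wbus — violates constraint (iii): syllable 1 coda contains /s/ → illicit
vlurd — σ1 onset /vl/ (2C), coda /rd/ (2C) ok → licit
zlvu — violates constraint (i): syllable 1 onset /zlv/ has 3 consonants (> 2) → illicit
bel.rbug — violates constraint (ii): word begins with /b/ → illicit
Licit: vlurd → 1.

1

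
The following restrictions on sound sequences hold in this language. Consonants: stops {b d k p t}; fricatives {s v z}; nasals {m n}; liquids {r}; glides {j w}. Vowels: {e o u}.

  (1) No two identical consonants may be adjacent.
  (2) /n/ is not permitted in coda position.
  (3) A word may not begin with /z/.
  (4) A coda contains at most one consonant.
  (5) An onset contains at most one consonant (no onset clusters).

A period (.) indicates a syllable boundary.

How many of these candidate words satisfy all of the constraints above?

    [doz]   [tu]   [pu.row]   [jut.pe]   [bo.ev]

5

[doz] — σ1 onset /d/, coda /z/ ok → well-formed
[tu] — σ1 onset /t/, coda /∅/ ok → well-formed
[pu.row] — σ1 onset /p/, coda /∅/ ok; σ2 onset /r/, coda /w/ ok → well-formed
[jut.pe] — σ1 onset /j/, coda /t/ ok; σ2 onset /p/, coda /∅/ ok → well-formed
[bo.ev] — σ1 onset /b/, coda /∅/ ok; σ2 onset /∅/, coda /v/ ok → well-formed
Well-formed: [doz], [tu], [pu.row], [jut.pe], [bo.ev] → 5.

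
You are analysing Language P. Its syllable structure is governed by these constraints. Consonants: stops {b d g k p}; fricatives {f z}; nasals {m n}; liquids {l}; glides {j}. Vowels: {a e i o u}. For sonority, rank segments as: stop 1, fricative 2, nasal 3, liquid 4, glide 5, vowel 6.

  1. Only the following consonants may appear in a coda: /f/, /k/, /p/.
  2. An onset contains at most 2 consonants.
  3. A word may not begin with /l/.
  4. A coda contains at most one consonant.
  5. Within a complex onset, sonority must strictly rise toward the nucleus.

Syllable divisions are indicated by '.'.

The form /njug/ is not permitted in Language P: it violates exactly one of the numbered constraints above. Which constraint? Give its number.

1

/njug/: syllable 1 coda contains /g/, which is not a licensed coda consonant.
This is a violation of constraint 1: "Only the following consonants may appear in a coda: /f/, /k/, /p/."
The remaining constraints (2, 3, 4, 5) are satisfied.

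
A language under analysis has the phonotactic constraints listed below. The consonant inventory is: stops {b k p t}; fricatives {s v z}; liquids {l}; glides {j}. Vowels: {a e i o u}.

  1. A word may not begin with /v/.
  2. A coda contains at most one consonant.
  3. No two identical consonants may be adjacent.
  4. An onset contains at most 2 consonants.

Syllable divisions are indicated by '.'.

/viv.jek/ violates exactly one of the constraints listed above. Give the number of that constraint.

1

/viv.jek/: word begins with /v/.
This is a violation of constraint 1: "A word may not begin with /v/."
The remaining constraints (2, 3, 4) are satisfied.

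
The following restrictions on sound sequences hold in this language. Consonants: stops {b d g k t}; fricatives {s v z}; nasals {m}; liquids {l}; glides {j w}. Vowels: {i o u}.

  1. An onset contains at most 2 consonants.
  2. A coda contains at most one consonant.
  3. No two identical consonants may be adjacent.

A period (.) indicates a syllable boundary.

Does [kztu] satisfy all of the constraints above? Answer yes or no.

[kztu] — violates constraint 1: syllable 1 onset /kzt/ has 3 consonants (> 2) → illicit

no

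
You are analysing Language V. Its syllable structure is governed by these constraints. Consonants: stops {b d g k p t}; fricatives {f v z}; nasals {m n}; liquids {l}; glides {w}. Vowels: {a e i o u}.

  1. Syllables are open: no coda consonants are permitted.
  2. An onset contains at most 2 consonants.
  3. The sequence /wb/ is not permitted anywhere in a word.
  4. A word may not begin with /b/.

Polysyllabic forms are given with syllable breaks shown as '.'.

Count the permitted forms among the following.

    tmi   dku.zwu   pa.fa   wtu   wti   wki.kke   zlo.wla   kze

8

tmi — σ1 onset /tm/ (2C), coda /∅/ ok → permitted
dku.zwu — σ1 onset /dk/ (2C), coda /∅/ ok; σ2 onset /zw/ (2C), coda /∅/ ok → permitted
pa.fa — σ1 onset /p/, coda /∅/ ok; σ2 onset /f/, coda /∅/ ok → permitted
wtu — σ1 onset /wt/ (2C), coda /∅/ ok → permitted
wti — σ1 onset /wt/ (2C), coda /∅/ ok → permitted
wki.kke — σ1 onset /wk/ (2C), coda /∅/ ok; σ2 onset /kk/ (2C), coda /∅/ ok → permitted
zlo.wla — σ1 onset /zl/ (2C), coda /∅/ ok; σ2 onset /wl/ (2C), coda /∅/ ok → permitted
kze — σ1 onset /kz/ (2C), coda /∅/ ok → permitted
Permitted: tmi, dku.zwu, pa.fa, wtu, wti, wki.kke, zlo.wla, kze → 8.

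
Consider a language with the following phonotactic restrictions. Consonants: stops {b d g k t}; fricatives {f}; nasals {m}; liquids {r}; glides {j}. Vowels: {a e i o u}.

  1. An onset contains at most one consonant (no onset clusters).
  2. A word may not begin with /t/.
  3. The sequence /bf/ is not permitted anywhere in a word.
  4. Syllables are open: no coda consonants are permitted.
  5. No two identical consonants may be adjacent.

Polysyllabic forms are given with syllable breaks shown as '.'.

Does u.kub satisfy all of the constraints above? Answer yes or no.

no

u.kub — violates constraint 4: syllable 2 coda /b/ has 1 consonant (> 0) → phonotactically illegal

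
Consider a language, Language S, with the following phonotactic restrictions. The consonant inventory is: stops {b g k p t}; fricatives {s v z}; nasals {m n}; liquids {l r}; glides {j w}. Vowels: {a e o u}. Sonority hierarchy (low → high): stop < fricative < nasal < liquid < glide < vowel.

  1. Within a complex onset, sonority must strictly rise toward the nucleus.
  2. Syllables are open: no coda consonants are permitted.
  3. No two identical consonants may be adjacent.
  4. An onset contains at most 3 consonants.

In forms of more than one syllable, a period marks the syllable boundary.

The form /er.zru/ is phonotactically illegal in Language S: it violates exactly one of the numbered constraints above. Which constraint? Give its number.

2

/er.zru/: syllable 1 coda /r/ has 1 consonant (> 0).
This is a violation of constraint 2: "Syllables are open: no coda consonants are permitted."
The remaining constraints (1, 3, 4) are satisfied.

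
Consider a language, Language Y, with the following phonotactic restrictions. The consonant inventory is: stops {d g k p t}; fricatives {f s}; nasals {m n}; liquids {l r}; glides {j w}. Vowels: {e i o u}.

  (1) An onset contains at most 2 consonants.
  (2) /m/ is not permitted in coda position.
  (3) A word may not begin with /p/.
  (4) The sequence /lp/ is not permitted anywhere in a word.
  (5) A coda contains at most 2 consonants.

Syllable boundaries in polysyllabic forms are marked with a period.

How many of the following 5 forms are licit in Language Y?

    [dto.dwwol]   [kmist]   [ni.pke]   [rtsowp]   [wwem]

[dto.dwwol] — violates constraint 1: syllable 2 onset /dww/ has 3 consonants (> 2) → illicit
[kmist] — σ1 onset /km/ (2C), coda /st/ (2C) ok → licit
[ni.pke] — σ1 onset /n/, coda /∅/ ok; σ2 onset /pk/ (2C), coda /∅/ ok → licit
[rtsowp] — violates constraint 1: syllable 1 onset /rts/ has 3 consonants (> 2) → illicit
[wwem] — violates constraint 2: syllable 1 coda contains /m/ → illicit
Licit: [kmist], [ni.pke] → 2.

2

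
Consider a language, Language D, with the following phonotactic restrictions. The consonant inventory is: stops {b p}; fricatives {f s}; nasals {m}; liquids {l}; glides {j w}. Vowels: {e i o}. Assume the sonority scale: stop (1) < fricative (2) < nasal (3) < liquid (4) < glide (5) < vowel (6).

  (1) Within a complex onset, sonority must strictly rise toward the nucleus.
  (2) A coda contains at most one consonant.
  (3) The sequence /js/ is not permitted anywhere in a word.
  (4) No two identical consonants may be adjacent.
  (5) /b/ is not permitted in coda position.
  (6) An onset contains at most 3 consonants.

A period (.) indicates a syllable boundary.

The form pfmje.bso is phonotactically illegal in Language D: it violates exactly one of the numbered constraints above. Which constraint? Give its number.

pfmje.bso: syllable 1 onset /pfmj/ has 4 consonants (> 3).
This is a violation of constraint 6: "An onset contains at most 3 consonants."
The remaining constraints (1, 2, 3, 4, 5) are satisfied.

6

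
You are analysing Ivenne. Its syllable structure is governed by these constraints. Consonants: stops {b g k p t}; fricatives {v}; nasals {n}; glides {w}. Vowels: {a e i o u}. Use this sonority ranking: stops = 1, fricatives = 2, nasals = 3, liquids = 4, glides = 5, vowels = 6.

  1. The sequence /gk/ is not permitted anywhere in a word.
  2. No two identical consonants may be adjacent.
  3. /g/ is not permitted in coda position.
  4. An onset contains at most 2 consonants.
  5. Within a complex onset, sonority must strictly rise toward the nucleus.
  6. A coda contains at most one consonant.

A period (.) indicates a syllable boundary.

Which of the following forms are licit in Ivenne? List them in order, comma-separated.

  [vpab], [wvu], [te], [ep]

[vpab] — violates constraint 5: syllable 1 onset /vp/: /v/ (fricative, 2) → /p/ (stop, 1) does not rise → illicit
[wvu] — violates constraint 5: syllable 1 onset /wv/: /w/ (glide, 5) → /v/ (fricative, 2) does not rise → illicit
[te] — σ1 onset /t/, coda /∅/ ok → licit
[ep] — σ1 onset /∅/, coda /p/ ok → licit

[te], [ep]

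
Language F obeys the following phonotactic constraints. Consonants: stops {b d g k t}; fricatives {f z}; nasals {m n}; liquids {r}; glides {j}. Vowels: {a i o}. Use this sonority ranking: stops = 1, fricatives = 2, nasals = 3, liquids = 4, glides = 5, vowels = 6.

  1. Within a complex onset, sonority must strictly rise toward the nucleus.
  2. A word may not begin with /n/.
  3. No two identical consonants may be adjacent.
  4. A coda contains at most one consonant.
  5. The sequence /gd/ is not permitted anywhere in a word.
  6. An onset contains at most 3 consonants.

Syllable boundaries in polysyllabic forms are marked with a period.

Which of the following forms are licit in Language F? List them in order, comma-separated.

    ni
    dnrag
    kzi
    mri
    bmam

dnrag, kzi, mri, bmam

ni — violates constraint 2: word begins with /n/ → illicit
dnrag — σ1 onset /dnr/ (1→3→4 rises), coda /g/ ok → licit
kzi — σ1 onset /kz/ (1→2 rises), coda /∅/ ok → licit
mri — σ1 onset /mr/ (3→4 rises), coda /∅/ ok → licit
bmam — σ1 onset /bm/ (1→3 rises), coda /m/ ok → licit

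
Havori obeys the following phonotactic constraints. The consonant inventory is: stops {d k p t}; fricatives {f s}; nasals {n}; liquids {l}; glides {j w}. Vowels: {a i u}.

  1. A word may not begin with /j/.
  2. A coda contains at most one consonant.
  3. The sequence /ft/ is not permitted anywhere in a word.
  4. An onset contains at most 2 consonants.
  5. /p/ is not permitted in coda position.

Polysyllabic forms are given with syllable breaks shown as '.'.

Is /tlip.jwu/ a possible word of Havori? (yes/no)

no

/tlip.jwu/ — violates constraint 5: syllable 1 coda contains /p/ → ill-formed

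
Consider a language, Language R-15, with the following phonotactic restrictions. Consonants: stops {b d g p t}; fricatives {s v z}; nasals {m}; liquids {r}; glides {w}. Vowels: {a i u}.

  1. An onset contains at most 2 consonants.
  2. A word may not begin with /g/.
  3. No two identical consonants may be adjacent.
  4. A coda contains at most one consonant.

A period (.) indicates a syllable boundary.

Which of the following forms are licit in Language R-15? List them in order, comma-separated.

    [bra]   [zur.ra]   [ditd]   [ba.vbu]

[bra], [ba.vbu]

[bra] — σ1 onset /br/ (2C), coda /∅/ ok → licit
[zur.ra] — violates constraint 3: adjacent identical consonants /rr/ → illicit
[ditd] — violates constraint 4: syllable 1 coda /td/ has 2 consonants (> 1) → illicit
[ba.vbu] — σ1 onset /b/, coda /∅/ ok; σ2 onset /vb/ (2C), coda /∅/ ok → licit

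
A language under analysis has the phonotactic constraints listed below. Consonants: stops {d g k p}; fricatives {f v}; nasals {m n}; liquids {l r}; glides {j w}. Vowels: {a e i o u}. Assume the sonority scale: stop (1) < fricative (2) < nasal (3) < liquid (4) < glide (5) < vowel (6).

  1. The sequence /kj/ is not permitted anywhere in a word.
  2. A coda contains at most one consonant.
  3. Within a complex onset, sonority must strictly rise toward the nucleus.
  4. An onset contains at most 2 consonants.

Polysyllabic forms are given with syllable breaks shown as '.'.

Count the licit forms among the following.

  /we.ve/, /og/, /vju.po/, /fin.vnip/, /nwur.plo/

5

/we.ve/ — σ1 onset /w/, coda /∅/ ok; σ2 onset /v/, coda /∅/ ok → licit
/og/ — σ1 onset /∅/, coda /g/ ok → licit
/vju.po/ — σ1 onset /vj/ (2→5 rises), coda /∅/ ok; σ2 onset /p/, coda /∅/ ok → licit
/fin.vnip/ — σ1 onset /f/, coda /n/ ok; σ2 onset /vn/ (2→3 rises), coda /p/ ok → licit
/nwur.plo/ — σ1 onset /nw/ (3→5 rises), coda /r/ ok; σ2 onset /pl/ (1→4 rises), coda /∅/ ok → licit
Licit: /we.ve/, /og/, /vju.po/, /fin.vnip/, /nwur.plo/ → 5.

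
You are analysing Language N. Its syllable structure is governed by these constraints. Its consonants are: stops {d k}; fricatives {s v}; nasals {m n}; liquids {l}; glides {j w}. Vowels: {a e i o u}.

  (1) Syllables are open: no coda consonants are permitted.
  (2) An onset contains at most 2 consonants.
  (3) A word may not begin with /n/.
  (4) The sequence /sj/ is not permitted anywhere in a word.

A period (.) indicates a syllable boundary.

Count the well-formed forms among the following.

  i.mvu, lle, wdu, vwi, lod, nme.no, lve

5

i.mvu — σ1 onset /∅/, coda /∅/ ok; σ2 onset /mv/ (2C), coda /∅/ ok → well-formed
lle — σ1 onset /ll/ (2C), coda /∅/ ok → well-formed
wdu — σ1 onset /wd/ (2C), coda /∅/ ok → well-formed
vwi — σ1 onset /vw/ (2C), coda /∅/ ok → well-formed
lod — violates constraint 1: syllable 1 coda /d/ has 1 consonant (> 0) → ill-formed
nme.no — violates constraint 3: word begins with /n/ → ill-formed
lve — σ1 onset /lv/ (2C), coda /∅/ ok → well-formed
Well-formed: i.mvu, lle, wdu, vwi, lve → 5.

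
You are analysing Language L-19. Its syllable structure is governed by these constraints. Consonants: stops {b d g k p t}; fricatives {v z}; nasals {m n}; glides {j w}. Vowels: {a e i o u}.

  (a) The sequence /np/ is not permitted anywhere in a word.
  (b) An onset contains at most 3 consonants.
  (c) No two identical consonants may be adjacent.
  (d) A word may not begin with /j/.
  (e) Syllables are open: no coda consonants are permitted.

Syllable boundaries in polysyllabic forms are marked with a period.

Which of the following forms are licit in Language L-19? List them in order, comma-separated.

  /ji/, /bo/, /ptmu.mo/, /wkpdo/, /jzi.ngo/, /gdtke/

/bo/, /ptmu.mo/

/ji/ — violates constraint (d): word begins with /j/ → illicit
/bo/ — σ1 onset /b/, coda /∅/ ok → licit
/ptmu.mo/ — σ1 onset /ptm/ (3C), coda /∅/ ok; σ2 onset /m/, coda /∅/ ok → licit
/wkpdo/ — violates constraint (b): syllable 1 onset /wkpd/ has 4 consonants (> 3) → illicit
/jzi.ngo/ — violates constraint (d): word begins with /j/ → illicit
/gdtke/ — violates constraint (b): syllable 1 onset /gdtk/ has 4 consonants (> 3) → illicit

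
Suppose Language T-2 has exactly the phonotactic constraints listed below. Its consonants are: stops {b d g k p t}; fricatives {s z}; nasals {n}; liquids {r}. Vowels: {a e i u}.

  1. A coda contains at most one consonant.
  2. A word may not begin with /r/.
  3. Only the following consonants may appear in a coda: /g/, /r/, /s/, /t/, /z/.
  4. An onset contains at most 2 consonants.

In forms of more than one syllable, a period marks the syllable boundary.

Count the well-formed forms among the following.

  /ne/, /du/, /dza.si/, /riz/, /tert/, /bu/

4

/ne/ — σ1 onset /n/, coda /∅/ ok → well-formed
/du/ — σ1 onset /d/, coda /∅/ ok → well-formed
/dza.si/ — σ1 onset /dz/ (2C), coda /∅/ ok; σ2 onset /s/, coda /∅/ ok → well-formed
/riz/ — violates constraint 2: word begins with /r/ → ill-formed
/tert/ — violates constraint 1: syllable 1 coda /rt/ has 2 consonants (> 1) → ill-formed
/bu/ — σ1 onset /b/, coda /∅/ ok → well-formed
Well-formed: /ne/, /du/, /dza.si/, /bu/ → 4.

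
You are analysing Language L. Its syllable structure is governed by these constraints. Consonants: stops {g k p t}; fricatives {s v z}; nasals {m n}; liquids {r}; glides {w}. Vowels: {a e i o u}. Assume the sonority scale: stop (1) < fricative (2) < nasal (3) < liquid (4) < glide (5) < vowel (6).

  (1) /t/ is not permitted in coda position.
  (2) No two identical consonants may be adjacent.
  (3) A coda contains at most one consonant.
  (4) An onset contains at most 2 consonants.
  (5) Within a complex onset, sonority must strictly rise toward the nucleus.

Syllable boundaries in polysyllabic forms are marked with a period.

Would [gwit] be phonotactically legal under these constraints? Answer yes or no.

[gwit] — violates constraint 1: syllable 1 coda contains /t/ → phonotactically illegal

no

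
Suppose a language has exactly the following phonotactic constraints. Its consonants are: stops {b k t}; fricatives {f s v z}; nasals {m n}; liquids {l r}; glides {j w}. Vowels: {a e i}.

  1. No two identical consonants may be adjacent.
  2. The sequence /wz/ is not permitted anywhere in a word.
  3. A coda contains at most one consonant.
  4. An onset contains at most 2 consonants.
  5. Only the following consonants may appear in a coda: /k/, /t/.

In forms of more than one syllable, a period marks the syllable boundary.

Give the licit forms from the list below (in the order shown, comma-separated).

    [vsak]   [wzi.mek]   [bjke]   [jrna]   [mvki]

[vsak] — σ1 onset /vs/ (2C), coda /k/ ok → licit
[wzi.mek] — violates constraint 2: contains banned sequence /wz/ → illicit
[bjke] — violates constraint 4: syllable 1 onset /bjk/ has 3 consonants (> 2) → illicit
[jrna] — violates constraint 4: syllable 1 onset /jrn/ has 3 consonants (> 2) → illicit
[mvki] — violates constraint 4: syllable 1 onset /mvk/ has 3 consonants (> 2) → illicit

[vsak]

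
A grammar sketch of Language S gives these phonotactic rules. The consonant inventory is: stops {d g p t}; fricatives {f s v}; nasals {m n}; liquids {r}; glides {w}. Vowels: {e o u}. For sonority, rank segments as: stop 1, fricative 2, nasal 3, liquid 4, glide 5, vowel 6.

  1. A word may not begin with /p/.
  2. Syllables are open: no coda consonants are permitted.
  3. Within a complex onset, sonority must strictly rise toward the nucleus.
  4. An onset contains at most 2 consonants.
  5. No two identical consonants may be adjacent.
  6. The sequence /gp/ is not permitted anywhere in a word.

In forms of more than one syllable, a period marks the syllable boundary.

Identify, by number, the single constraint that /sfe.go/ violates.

3

/sfe.go/: syllable 1 onset /sf/: /s/ (fricative, 2) → /f/ (fricative, 2) does not rise.
This is a violation of constraint 3: "Within a complex onset, sonority must strictly rise toward the nucleus."
The remaining constraints (1, 2, 4, 5, 6) are satisfied.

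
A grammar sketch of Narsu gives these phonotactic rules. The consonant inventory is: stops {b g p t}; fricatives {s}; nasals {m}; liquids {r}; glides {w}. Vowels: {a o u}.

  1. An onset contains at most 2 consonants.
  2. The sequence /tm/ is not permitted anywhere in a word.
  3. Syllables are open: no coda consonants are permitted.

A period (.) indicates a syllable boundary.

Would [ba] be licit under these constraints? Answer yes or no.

[ba] — σ1 onset /b/, coda /∅/ ok → licit

yes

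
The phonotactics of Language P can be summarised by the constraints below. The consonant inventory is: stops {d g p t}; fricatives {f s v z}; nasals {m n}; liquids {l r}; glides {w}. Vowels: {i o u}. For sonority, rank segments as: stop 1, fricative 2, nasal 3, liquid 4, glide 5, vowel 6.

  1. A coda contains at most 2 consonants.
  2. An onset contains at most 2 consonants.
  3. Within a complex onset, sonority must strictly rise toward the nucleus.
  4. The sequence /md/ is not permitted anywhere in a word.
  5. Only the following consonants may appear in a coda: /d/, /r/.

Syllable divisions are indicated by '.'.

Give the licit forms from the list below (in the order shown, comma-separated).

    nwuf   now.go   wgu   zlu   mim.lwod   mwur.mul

zlu

nwuf — violates constraint 5: syllable 1 coda contains /f/, which is not a licensed coda consonant → illicit
now.go — violates constraint 5: syllable 1 coda contains /w/, which is not a licensed coda consonant → illicit
wgu — violates constraint 3: syllable 1 onset /wg/: /w/ (glide, 5) → /g/ (stop, 1) does not rise → illicit
zlu — σ1 onset /zl/ (2→4 rises), coda /∅/ ok → licit
mim.lwod — violates constraint 5: syllable 1 coda contains /m/, which is not a licensed coda consonant → illicit
mwur.mul — violates constraint 5: syllable 2 coda contains /l/, which is not a licensed coda consonant → illicit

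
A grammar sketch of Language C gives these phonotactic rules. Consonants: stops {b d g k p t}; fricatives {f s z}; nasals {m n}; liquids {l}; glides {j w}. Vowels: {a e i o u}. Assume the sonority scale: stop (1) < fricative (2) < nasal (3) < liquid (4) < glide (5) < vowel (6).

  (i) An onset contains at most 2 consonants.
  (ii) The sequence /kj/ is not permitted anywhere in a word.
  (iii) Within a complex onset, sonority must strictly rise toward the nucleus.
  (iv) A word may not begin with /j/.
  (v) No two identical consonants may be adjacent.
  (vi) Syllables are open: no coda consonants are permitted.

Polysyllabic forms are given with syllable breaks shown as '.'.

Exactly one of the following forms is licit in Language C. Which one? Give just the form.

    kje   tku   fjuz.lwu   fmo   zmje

fmo

kje — violates constraint (ii): contains banned sequence /kj/ → illicit
tku — violates constraint (iii): syllable 1 onset /tk/: /t/ (stop, 1) → /k/ (stop, 1) does not rise → illicit
fjuz.lwu — violates constraint (vi): syllable 1 coda /z/ has 1 consonant (> 0) → illicit
fmo — σ1 onset /fm/ (2→3 rises), coda /∅/ ok → licit
zmje — violates constraint (i): syllable 1 onset /zmj/ has 3 consonants (> 2) → illicit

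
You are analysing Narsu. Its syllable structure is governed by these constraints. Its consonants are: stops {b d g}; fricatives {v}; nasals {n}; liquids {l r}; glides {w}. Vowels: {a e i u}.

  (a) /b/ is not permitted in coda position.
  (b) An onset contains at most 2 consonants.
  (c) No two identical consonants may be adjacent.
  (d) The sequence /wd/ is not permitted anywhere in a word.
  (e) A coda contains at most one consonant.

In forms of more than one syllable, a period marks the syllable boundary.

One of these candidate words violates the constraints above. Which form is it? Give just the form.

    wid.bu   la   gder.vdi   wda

wid.bu — σ1 onset /w/, coda /d/ ok; σ2 onset /b/, coda /∅/ ok → phonotactically legal
la — σ1 onset /l/, coda /∅/ ok → phonotactically legal
gder.vdi — σ1 onset /gd/ (2C), coda /r/ ok; σ2 onset /vd/ (2C), coda /∅/ ok → phonotactically legal
wda — violates constraint (d): contains banned sequence /wd/ → phonotactically illegal

wda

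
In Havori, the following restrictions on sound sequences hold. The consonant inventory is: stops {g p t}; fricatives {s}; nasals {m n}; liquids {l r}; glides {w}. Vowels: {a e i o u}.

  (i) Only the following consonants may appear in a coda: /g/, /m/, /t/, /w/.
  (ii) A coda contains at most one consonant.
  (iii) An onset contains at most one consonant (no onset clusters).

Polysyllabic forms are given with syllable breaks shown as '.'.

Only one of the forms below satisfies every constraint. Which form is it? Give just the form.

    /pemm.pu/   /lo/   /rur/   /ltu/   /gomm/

/lo/

/pemm.pu/ — violates constraint (ii): syllable 1 coda /mm/ has 2 consonants (> 1) → not permitted
/lo/ — σ1 onset /l/, coda /∅/ ok → permitted
/rur/ — violates constraint (i): syllable 1 coda contains /r/, which is not a licensed coda consonant → not permitted
/ltu/ — violates constraint (iii): syllable 1 onset /lt/ has 2 consonants (> 1) → not permitted
/gomm/ — violates constraint (ii): syllable 1 coda /mm/ has 2 consonants (> 1) → not permitted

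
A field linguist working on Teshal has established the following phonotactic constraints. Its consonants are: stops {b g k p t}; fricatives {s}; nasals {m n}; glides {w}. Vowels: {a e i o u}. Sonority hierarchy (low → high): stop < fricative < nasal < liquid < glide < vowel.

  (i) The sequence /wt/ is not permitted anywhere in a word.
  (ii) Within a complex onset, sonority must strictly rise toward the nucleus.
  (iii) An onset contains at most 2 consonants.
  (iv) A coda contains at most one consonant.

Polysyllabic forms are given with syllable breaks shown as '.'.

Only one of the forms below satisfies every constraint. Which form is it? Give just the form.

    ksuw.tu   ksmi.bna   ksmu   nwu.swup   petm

nwu.swup

ksuw.tu — violates constraint (i): contains banned sequence /wt/ → ill-formed
ksmi.bna — violates constraint (iii): syllable 1 onset /ksm/ has 3 consonants (> 2) → ill-formed
ksmu — violates constraint (iii): syllable 1 onset /ksm/ has 3 consonants (> 2) → ill-formed
nwu.swup — σ1 onset /nw/ (3→5 rises), coda /∅/ ok; σ2 onset /sw/ (2→5 rises), coda /p/ ok → well-formed
petm — violates constraint (iv): syllable 1 coda /tm/ has 2 consonants (> 1) → ill-formed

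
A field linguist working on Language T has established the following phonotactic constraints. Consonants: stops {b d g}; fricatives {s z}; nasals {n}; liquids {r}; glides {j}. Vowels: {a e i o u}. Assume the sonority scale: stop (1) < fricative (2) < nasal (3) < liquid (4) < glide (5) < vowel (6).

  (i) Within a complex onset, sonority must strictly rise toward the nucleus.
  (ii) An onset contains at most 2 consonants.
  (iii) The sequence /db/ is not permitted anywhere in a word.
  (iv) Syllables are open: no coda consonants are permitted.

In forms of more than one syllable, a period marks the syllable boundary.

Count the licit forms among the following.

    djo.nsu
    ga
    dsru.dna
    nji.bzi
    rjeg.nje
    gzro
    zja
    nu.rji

djo.nsu — violates constraint (i): syllable 2 onset /ns/: /n/ (nasal, 3) → /s/ (fricative, 2) does not rise → illicit
ga — σ1 onset /g/, coda /∅/ ok → licit
dsru.dna — violates constraint (ii): syllable 1 onset /dsr/ has 3 consonants (> 2) → illicit
nji.bzi — σ1 onset /nj/ (3→5 rises), coda /∅/ ok; σ2 onset /bz/ (1→2 rises), coda /∅/ ok → licit
rjeg.nje — violates constraint (iv): syllable 1 coda /g/ has 1 consonant (> 0) → illicit
gzro — violates constraint (ii): syllable 1 onset /gzr/ has 3 consonants (> 2) → illicit
zja — σ1 onset /zj/ (2→5 rises), coda /∅/ ok → licit
nu.rji — σ1 onset /n/, coda /∅/ ok; σ2 onset /rj/ (4→5 rises), coda /∅/ ok → licit
Licit: ga, nji.bzi, zja, nu.rji → 4.

4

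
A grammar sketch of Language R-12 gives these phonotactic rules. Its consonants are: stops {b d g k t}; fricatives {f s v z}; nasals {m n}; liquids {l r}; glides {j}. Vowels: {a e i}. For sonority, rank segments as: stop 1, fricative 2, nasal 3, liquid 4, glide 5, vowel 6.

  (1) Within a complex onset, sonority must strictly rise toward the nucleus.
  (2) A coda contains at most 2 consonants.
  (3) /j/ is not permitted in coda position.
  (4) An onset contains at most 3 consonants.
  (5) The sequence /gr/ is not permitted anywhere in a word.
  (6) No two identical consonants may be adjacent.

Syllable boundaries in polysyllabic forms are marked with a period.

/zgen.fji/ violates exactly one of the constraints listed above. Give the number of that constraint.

1

/zgen.fji/: syllable 1 onset /zg/: /z/ (fricative, 2) → /g/ (stop, 1) does not rise.
This is a violation of constraint 1: "Within a complex onset, sonority must strictly rise toward the nucleus."
The remaining constraints (2, 3, 4, 5, 6) are satisfied.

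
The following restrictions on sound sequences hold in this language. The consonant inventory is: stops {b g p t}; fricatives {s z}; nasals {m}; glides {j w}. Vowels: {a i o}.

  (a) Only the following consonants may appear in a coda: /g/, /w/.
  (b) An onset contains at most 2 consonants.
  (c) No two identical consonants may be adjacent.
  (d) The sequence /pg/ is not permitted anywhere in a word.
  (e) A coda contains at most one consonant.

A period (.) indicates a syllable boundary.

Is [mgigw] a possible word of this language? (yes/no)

[mgigw] — violates constraint (e): syllable 1 coda /gw/ has 2 consonants (> 1) → ill-formed

no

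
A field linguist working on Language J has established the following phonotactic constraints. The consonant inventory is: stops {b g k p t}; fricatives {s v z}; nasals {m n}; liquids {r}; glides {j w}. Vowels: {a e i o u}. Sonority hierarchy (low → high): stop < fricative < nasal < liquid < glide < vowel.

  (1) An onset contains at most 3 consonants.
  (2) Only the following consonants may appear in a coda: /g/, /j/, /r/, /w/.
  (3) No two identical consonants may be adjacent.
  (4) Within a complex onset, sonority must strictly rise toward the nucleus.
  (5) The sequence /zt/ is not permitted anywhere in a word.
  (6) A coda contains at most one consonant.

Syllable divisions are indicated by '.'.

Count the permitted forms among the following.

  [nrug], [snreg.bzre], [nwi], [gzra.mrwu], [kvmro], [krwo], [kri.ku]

6

[nrug] — σ1 onset /nr/ (3→4 rises), coda /g/ ok → permitted
[snreg.bzre] — σ1 onset /snr/ (2→3→4 rises), coda /g/ ok; σ2 onset /bzr/ (1→2→4 rises), coda /∅/ ok → permitted
[nwi] — σ1 onset /nw/ (3→5 rises), coda /∅/ ok → permitted
[gzra.mrwu] — σ1 onset /gzr/ (1→2→4 rises), coda /∅/ ok; σ2 onset /mrw/ (3→4→5 rises), coda /∅/ ok → permitted
[kvmro] — violates constraint 1: syllable 1 onset /kvmr/ has 4 consonants (> 3) → not permitted
[krwo] — σ1 onset /krw/ (1→4→5 rises), coda /∅/ ok → permitted
[kri.ku] — σ1 onset /kr/ (1→4 rises), coda /∅/ ok; σ2 onset /k/, coda /∅/ ok → permitted
Permitted: [nrug], [snreg.bzre], [nwi], [gzra.mrwu], [krwo], [kri.ku] → 6.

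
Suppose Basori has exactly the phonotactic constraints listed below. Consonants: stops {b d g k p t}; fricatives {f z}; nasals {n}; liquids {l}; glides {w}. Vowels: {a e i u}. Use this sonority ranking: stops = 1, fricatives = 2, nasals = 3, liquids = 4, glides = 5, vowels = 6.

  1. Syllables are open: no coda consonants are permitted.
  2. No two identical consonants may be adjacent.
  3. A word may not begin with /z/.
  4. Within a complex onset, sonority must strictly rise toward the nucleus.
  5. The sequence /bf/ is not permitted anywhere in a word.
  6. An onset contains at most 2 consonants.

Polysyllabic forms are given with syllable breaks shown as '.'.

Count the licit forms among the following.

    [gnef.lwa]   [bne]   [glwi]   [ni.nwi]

2

[gnef.lwa] — violates constraint 1: syllable 1 coda /f/ has 1 consonant (> 0) → illicit
[bne] — σ1 onset /bn/ (1→3 rises), coda /∅/ ok → licit
[glwi] — violates constraint 6: syllable 1 onset /glw/ has 3 consonants (> 2) → illicit
[ni.nwi] — σ1 onset /n/, coda /∅/ ok; σ2 onset /nw/ (3→5 rises), coda /∅/ ok → licit
Licit: [bne], [ni.nwi] → 2.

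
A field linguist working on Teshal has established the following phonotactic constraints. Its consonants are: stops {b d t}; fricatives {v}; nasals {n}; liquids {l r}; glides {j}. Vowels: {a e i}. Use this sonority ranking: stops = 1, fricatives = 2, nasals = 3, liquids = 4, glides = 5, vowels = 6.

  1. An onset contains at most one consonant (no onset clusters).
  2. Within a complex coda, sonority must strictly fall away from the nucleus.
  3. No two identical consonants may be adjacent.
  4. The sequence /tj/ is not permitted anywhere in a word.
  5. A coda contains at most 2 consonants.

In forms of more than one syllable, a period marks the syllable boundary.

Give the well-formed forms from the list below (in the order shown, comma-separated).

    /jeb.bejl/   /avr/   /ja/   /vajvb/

/jeb.bejl/ — violates constraint 3: adjacent identical consonants /bb/ → ill-formed
/avr/ — violates constraint 2: syllable 1 coda /vr/: /v/ (fricative, 2) → /r/ (liquid, 4) does not fall → ill-formed
/ja/ — σ1 onset /j/, coda /∅/ ok → well-formed
/vajvb/ — violates constraint 5: syllable 1 coda /jvb/ has 3 consonants (> 2) → ill-formed

/ja/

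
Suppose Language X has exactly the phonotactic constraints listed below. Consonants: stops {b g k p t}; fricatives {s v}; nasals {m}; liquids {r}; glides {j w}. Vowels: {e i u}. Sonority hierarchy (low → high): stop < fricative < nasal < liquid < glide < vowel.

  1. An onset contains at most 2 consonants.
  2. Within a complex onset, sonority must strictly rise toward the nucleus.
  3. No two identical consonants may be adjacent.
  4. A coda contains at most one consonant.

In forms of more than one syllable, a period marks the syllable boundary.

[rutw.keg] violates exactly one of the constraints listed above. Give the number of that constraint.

[rutw.keg]: syllable 1 coda /tw/ has 2 consonants (> 1).
This is a violation of constraint 4: "A coda contains at most one consonant."
The remaining constraints (1, 2, 3) are satisfied.

4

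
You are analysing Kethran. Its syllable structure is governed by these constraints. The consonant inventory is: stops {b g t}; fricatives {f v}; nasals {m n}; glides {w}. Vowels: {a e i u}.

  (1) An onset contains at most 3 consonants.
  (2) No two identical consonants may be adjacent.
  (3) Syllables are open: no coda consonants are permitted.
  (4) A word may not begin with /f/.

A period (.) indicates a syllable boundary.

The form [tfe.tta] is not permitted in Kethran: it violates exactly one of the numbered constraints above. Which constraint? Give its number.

[tfe.tta]: adjacent identical consonants /tt/.
This is a violation of constraint 2: "No two identical consonants may be adjacent."
The remaining constraints (1, 3, 4) are satisfied.

2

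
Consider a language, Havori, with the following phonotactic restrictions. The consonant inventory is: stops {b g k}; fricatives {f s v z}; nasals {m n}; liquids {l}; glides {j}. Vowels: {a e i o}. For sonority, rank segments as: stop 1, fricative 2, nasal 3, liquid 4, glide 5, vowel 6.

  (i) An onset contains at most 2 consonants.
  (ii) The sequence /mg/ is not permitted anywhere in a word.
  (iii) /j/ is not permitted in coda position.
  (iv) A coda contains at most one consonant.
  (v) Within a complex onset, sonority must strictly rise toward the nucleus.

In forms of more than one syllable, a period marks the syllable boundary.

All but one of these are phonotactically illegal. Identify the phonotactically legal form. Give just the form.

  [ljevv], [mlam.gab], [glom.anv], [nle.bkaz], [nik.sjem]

[nik.sjem]

[ljevv] — violates constraint (iv): syllable 1 coda /vv/ has 2 consonants (> 1) → phonotactically illegal
[mlam.gab] — violates constraint (ii): contains banned sequence /mg/ → phonotactically illegal
[glom.anv] — violates constraint (iv): syllable 2 coda /nv/ has 2 consonants (> 1) → phonotactically illegal
[nle.bkaz] — violates constraint (v): syllable 2 onset /bk/: /b/ (stop, 1) → /k/ (stop, 1) does not rise → phonotactically illegal
[nik.sjem] — σ1 onset /n/, coda /k/ ok; σ2 onset /sj/ (2→5 rises), coda /m/ ok → phonotactically legal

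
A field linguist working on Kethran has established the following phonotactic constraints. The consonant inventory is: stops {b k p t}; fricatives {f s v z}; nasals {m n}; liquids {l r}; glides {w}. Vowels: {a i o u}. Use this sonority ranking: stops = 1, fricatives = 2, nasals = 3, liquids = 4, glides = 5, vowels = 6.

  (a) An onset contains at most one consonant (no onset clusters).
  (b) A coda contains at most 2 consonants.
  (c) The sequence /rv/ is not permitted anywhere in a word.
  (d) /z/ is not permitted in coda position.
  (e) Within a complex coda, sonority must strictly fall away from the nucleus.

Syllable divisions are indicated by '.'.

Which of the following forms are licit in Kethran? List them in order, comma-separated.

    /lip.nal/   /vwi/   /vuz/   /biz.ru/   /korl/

/lip.nal/ — σ1 onset /l/, coda /p/ ok; σ2 onset /n/, coda /l/ ok → licit
/vwi/ — violates constraint (a): syllable 1 onset /vw/ has 2 consonants (> 1) → illicit
/vuz/ — violates constraint (d): syllable 1 coda contains /z/ → illicit
/biz.ru/ — violates constraint (d): syllable 1 coda contains /z/ → illicit
/korl/ — violates constraint (e): syllable 1 coda /rl/: /r/ (liquid, 4) → /l/ (liquid, 4) does not fall → illicit

/lip.nal/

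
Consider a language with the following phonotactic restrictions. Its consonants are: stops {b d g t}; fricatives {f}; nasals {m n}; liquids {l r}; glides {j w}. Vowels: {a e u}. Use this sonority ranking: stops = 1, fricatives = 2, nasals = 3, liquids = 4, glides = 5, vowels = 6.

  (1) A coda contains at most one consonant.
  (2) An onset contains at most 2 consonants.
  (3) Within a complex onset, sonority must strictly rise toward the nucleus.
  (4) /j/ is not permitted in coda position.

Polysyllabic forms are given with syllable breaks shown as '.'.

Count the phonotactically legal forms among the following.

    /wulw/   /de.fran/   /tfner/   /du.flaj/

/wulw/ — violates constraint 1: syllable 1 coda /lw/ has 2 consonants (> 1) → phonotactically illegal
/de.fran/ — σ1 onset /d/, coda /∅/ ok; σ2 onset /fr/ (2→4 rises), coda /n/ ok → phonotactically legal
/tfner/ — violates constraint 2: syllable 1 onset /tfn/ has 3 consonants (> 2) → phonotactically illegal
/du.flaj/ — violates constraint 4: syllable 2 coda contains /j/ → phonotactically illegal
Phonotactically legal: /de.fran/ → 1.

1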